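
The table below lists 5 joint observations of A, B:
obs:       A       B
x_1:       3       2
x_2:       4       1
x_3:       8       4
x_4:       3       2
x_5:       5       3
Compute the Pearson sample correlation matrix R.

Step 1 — column means:
  mean(A) = (3 + 4 + 8 + 3 + 5) / 5 = 23/5 = 4.6
  mean(B) = (2 + 1 + 4 + 2 + 3) / 5 = 12/5 = 2.4

Step 2 — sample variances and covariances s[i,j] = (1/(n-1)) · Σ_k (x_{k,i} - mean_i) · (x_{k,j} - mean_j), with n-1 = 4:
  s[A,A] = ((-1.6)·(-1.6) + (-0.6)·(-0.6) + (3.4)·(3.4) + (-1.6)·(-1.6) + (0.4)·(0.4)) / 4 = 17.2/4 = 4.3
  s[A,B] = ((-1.6)·(-0.4) + (-0.6)·(-1.4) + (3.4)·(1.6) + (-1.6)·(-0.4) + (0.4)·(0.6)) / 4 = 7.8/4 = 1.95
  s[B,B] = ((-0.4)·(-0.4) + (-1.4)·(-1.4) + (1.6)·(1.6) + (-0.4)·(-0.4) + (0.6)·(0.6)) / 4 = 5.2/4 = 1.3
  Sample standard deviations s_i = √(s[i,i]):
  s(A) = √(4.3) = 2.0736
  s(B) = √(1.3) = 1.1402

Step 3 — r_{ij} = s_{ij} / (s_i · s_j):
  r[A,A] = 1 (diagonal).
  r[A,B] = 1.95 / (2.0736 · 1.1402) = 1.95 / 2.3643 = 0.8248
  r[B,B] = 1 (diagonal).

R is symmetric with unit diagonal. Assembling:

R = [[1, 0.8248],
 [0.8248, 1]]


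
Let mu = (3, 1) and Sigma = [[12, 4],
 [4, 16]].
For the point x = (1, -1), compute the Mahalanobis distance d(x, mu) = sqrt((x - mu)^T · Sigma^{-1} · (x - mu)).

Step 1 — centre the observation: (x - mu) = (-2, -2).

Step 2 — invert Sigma. det(Sigma) = 12·16 - (4)² = 176.
  Sigma^{-1} = (1/det) · [[d, -b], [-b, a]] = [[0.0909, -0.0227],
 [-0.0227, 0.0682]].

Step 3 — form the quadratic (x - mu)^T · Sigma^{-1} · (x - mu):
  Sigma^{-1} · (x - mu) = (-0.1364, -0.0909).
  (x - mu)^T · [Sigma^{-1} · (x - mu)] = (-2)·(-0.1364) + (-2)·(-0.0909) = 0.4545.

Step 4 — take square root: d = √(0.4545) ≈ 0.6742.

d(x, mu) = √(0.4545) ≈ 0.6742


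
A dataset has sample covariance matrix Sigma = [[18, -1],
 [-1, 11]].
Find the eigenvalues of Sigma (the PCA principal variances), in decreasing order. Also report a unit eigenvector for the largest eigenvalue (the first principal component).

Step 1 — characteristic polynomial of 2×2 Sigma:
  det(Sigma - λI) = λ² - trace · λ + det = 0.
  trace = 18 + 11 = 29, det = 18·11 - (-1)² = 197.
Step 2 — discriminant:
  Δ = trace² - 4·det = 841 - 788 = 53.
Step 3 — eigenvalues:
  λ = (trace ± √Δ)/2 = (29 ± 7.2801)/2,
  λ_1 = 18.1401,  λ_2 = 10.8599.

Step 4 — unit eigenvector for λ_1: solve (Sigma - λ_1 I)v = 0. First row:
  (18 - 18.1401)·v_x + (-1)·v_y = 0, i.e. (-0.1401)·v_x + (-1)·v_y = 0,
  so v ∝ (b, λ_1 - a) = (-1, 0.1401); multiply by -1 so the first entry is positive: u = (1, -0.1401).
  ||u|| = √((1)² + (-0.1401)²) = √(1.0196) ≈ 1.0098,
  v_1 = u/||u|| ≈ (0.9903, -0.1387) (||v_1|| = 1).

λ_1 = 18.1401,  λ_2 = 10.8599;  v_1 ≈ (0.9903, -0.1387)


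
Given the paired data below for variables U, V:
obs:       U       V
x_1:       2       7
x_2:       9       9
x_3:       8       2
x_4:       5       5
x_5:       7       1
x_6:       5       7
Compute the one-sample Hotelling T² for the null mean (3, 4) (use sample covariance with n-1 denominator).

Step 1 — sample mean vector:
  mean(U) = (2 + 9 + 8 + 5 + 7 + 5) / 6 = 36/6 = 6
  mean(V) = (7 + 9 + 2 + 5 + 1 + 7) / 6 = 31/6 = 5.1667
  x̄ = (6, 5.1667),  deviation x̄ - mu_0 = (6, 5.1667) - (3, 4) = (3, 1.1667).

Step 2 — sample covariance matrix, S[i,j] = (1/(n-1)) · Σ_k (x_{k,i} - mean_i) · (x_{k,j} - mean_j), divisor n-1 = 5:
  S[U,U] = ((-4)·(-4) + (3)·(3) + (2)·(2) + (-1)·(-1) + (1)·(1) + (-1)·(-1)) / 5 = 32/5 = 6.4
  S[U,V] = ((-4)·(1.8333) + (3)·(3.8333) + (2)·(-3.1667) + (-1)·(-0.1667) + (1)·(-4.1667) + (-1)·(1.8333)) / 5 = -8/5 = -1.6
  S[V,V] = ((1.8333)·(1.8333) + (3.8333)·(3.8333) + (-3.1667)·(-3.1667) + (-0.1667)·(-0.1667) + (-4.1667)·(-4.1667) + (1.8333)·(1.8333)) / 5 = 48.8333/5 = 9.7667
  S = [[6.4, -1.6],
 [-1.6, 9.7667]].

Step 3 — invert S. det(S) = 6.4·9.7667 - (-1.6)² = 59.9467.
  S^{-1} = (1/det) · [[d, -b], [-b, a]] = [[0.1629, 0.0267],
 [0.0267, 0.1068]].

Step 4 — quadratic form (x̄ - mu_0)^T · S^{-1} · (x̄ - mu_0):
  S^{-1} · (x̄ - mu_0) = (0.5199, 0.2046),
  (x̄ - mu_0)^T · [...] = (3)·(0.5199) + (1.1667)·(0.2046) = 1.7985.

Step 5 — scale by n: T² = 6 · 1.7985 = 10.7907.

T² ≈ 10.7907


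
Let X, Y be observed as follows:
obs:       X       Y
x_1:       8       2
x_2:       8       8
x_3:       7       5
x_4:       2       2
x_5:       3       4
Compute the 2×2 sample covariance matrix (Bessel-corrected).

Step 1 — column means:
  mean(X) = (8 + 8 + 7 + 2 + 3) / 5 = 28/5 = 5.6
  mean(Y) = (2 + 8 + 5 + 2 + 4) / 5 = 21/5 = 4.2

Step 2 — sample covariance S[i,j] = (1/(n-1)) · Σ_k (x_{k,i} - mean_i) · (x_{k,j} - mean_j), with n-1 = 4.
  S[X,X] = ((2.4)·(2.4) + (2.4)·(2.4) + (1.4)·(1.4) + (-3.6)·(-3.6) + (-2.6)·(-2.6)) / 4 = 33.2/4 = 8.3
  S[X,Y] = ((2.4)·(-2.2) + (2.4)·(3.8) + (1.4)·(0.8) + (-3.6)·(-2.2) + (-2.6)·(-0.2)) / 4 = 13.4/4 = 3.35
  S[Y,Y] = ((-2.2)·(-2.2) + (3.8)·(3.8) + (0.8)·(0.8) + (-2.2)·(-2.2) + (-0.2)·(-0.2)) / 4 = 24.8/4 = 6.2

S is symmetric (S[j,i] = S[i,j]). Assembling:

S = [[8.3, 3.35],
 [3.35, 6.2]]


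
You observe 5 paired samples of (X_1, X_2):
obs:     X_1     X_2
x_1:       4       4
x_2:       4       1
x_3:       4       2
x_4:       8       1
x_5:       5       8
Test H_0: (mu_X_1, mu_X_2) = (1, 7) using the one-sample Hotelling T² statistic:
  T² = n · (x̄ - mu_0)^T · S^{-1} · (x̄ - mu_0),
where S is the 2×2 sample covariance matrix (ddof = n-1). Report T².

Step 1 — sample mean vector:
  mean(X_1) = (4 + 4 + 4 + 8 + 5) / 5 = 25/5 = 5
  mean(X_2) = (4 + 1 + 2 + 1 + 8) / 5 = 16/5 = 3.2
  x̄ = (5, 3.2),  deviation x̄ - mu_0 = (5, 3.2) - (1, 7) = (4, -3.8).

Step 2 — sample covariance matrix, S[i,j] = (1/(n-1)) · Σ_k (x_{k,i} - mean_i) · (x_{k,j} - mean_j), divisor n-1 = 4:
  S[X_1,X_1] = ((-1)·(-1) + (-1)·(-1) + (-1)·(-1) + (3)·(3) + (0)·(0)) / 4 = 12/4 = 3
  S[X_1,X_2] = ((-1)·(0.8) + (-1)·(-2.2) + (-1)·(-1.2) + (3)·(-2.2) + (0)·(4.8)) / 4 = -4/4 = -1
  S[X_2,X_2] = ((0.8)·(0.8) + (-2.2)·(-2.2) + (-1.2)·(-1.2) + (-2.2)·(-2.2) + (4.8)·(4.8)) / 4 = 34.8/4 = 8.7
  S = [[3, -1],
 [-1, 8.7]].

Step 3 — invert S. det(S) = 3·8.7 - (-1)² = 25.1.
  S^{-1} = (1/det) · [[d, -b], [-b, a]] = [[0.3466, 0.0398],
 [0.0398, 0.1195]].

Step 4 — quadratic form (x̄ - mu_0)^T · S^{-1} · (x̄ - mu_0):
  S^{-1} · (x̄ - mu_0) = (1.2351, -0.2948),
  (x̄ - mu_0)^T · [...] = (4)·(1.2351) + (-3.8)·(-0.2948) = 6.0606.

Step 5 — scale by n: T² = 5 · 6.0606 = 30.3028.

T² ≈ 30.3028


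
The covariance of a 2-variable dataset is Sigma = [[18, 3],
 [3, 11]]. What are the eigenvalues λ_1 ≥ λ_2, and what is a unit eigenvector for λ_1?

Step 1 — characteristic polynomial of 2×2 Sigma:
  det(Sigma - λI) = λ² - trace · λ + det = 0.
  trace = 18 + 11 = 29, det = 18·11 - (3)² = 189.
Step 2 — discriminant:
  Δ = trace² - 4·det = 841 - 756 = 85.
Step 3 — eigenvalues:
  λ = (trace ± √Δ)/2 = (29 ± 9.2195)/2,
  λ_1 = 19.1098,  λ_2 = 9.8902.

Step 4 — unit eigenvector for λ_1: solve (Sigma - λ_1 I)v = 0. First row:
  (18 - 19.1098)·v_x + (3)·v_y = 0, i.e. (-1.1098)·v_x + (3)·v_y = 0,
  so v ∝ (b, λ_1 - a) = (3, 1.1098) = u.
  ||u|| = √((3)² + (1.1098)²) = √(10.2316) ≈ 3.1987,
  v_1 = u/||u|| ≈ (0.9379, 0.3469) (||v_1|| = 1).

λ_1 = 19.1098,  λ_2 = 9.8902;  v_1 ≈ (0.9379, 0.3469)


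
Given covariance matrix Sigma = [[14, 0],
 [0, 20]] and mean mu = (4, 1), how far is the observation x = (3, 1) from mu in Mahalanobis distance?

Step 1 — centre the observation: (x - mu) = (-1, 0).

Step 2 — invert Sigma. det(Sigma) = 14·20 - (0)² = 280.
  Sigma^{-1} = (1/det) · [[d, -b], [-b, a]] = [[0.0714, 0],
 [0, 0.05]].

Step 3 — form the quadratic (x - mu)^T · Sigma^{-1} · (x - mu):
  Sigma^{-1} · (x - mu) = (-0.0714, 0).
  (x - mu)^T · [Sigma^{-1} · (x - mu)] = (-1)·(-0.0714) + (0)·(0) = 0.0714.

Step 4 — take square root: d = √(0.0714) ≈ 0.2673.

d(x, mu) = √(0.0714) ≈ 0.2673


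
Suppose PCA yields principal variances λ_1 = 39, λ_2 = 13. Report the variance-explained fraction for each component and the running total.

Step 1 — total variance = trace(Sigma) = Σ λ_i = 39 + 13 = 52.

Step 2 — fraction explained by component i = λ_i / Σ λ:
  PC1: 39/52 = 0.75
  PC2: 13/52 = 0.25

Step 3 — cumulative fraction after k components = (λ_1 + ... + λ_k) / Σ λ:
  k = 1: 39/52 = 0.75
  k = 2: (39 + 13)/52 = 52/52 = 1

Summary (fraction, with percent):

explained: PC1 0.75 (75%), PC2 0.25 (25%);  cumulative: 0.75, 1


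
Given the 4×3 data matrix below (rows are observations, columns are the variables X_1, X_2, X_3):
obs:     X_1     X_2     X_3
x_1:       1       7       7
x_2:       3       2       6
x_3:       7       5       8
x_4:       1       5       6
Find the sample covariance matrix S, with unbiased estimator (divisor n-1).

Step 1 — column means:
  mean(X_1) = (1 + 3 + 7 + 1) / 4 = 12/4 = 3
  mean(X_2) = (7 + 2 + 5 + 5) / 4 = 19/4 = 4.75
  mean(X_3) = (7 + 6 + 8 + 6) / 4 = 27/4 = 6.75

Step 2 — sample covariance S[i,j] = (1/(n-1)) · Σ_k (x_{k,i} - mean_i) · (x_{k,j} - mean_j), with n-1 = 3.
  S[X_1,X_1] = ((-2)·(-2) + (0)·(0) + (4)·(4) + (-2)·(-2)) / 3 = 24/3 = 8
  S[X_1,X_2] = ((-2)·(2.25) + (0)·(-2.75) + (4)·(0.25) + (-2)·(0.25)) / 3 = -4/3 = -1.3333
  S[X_1,X_3] = ((-2)·(0.25) + (0)·(-0.75) + (4)·(1.25) + (-2)·(-0.75)) / 3 = 6/3 = 2
  S[X_2,X_2] = ((2.25)·(2.25) + (-2.75)·(-2.75) + (0.25)·(0.25) + (0.25)·(0.25)) / 3 = 12.75/3 = 4.25
  S[X_2,X_3] = ((2.25)·(0.25) + (-2.75)·(-0.75) + (0.25)·(1.25) + (0.25)·(-0.75)) / 3 = 2.75/3 = 0.9167
  S[X_3,X_3] = ((0.25)·(0.25) + (-0.75)·(-0.75) + (1.25)·(1.25) + (-0.75)·(-0.75)) / 3 = 2.75/3 = 0.9167

S is symmetric (S[j,i] = S[i,j]). Assembling:

S = [[8, -1.3333, 2],
 [-1.3333, 4.25, 0.9167],
 [2, 0.9167, 0.9167]]


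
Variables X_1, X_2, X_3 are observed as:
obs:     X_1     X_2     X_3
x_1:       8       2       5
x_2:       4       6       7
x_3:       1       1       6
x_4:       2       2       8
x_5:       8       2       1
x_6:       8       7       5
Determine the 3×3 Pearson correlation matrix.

Step 1 — column means:
  mean(X_1) = (8 + 4 + 1 + 2 + 8 + 8) / 6 = 31/6 = 5.1667
  mean(X_2) = (2 + 6 + 1 + 2 + 2 + 7) / 6 = 20/6 = 3.3333
  mean(X_3) = (5 + 7 + 6 + 8 + 1 + 5) / 6 = 32/6 = 5.3333

Step 2 — sample variances and covariances s[i,j] = (1/(n-1)) · Σ_k (x_{k,i} - mean_i) · (x_{k,j} - mean_j), with n-1 = 5:
  s[X_1,X_1] = ((2.8333)·(2.8333) + (-1.1667)·(-1.1667) + (-4.1667)·(-4.1667) + (-3.1667)·(-3.1667) + (2.8333)·(2.8333) + (2.8333)·(2.8333)) / 5 = 52.8333/5 = 10.5667
  s[X_1,X_2] = ((2.8333)·(-1.3333) + (-1.1667)·(2.6667) + (-4.1667)·(-2.3333) + (-3.1667)·(-1.3333) + (2.8333)·(-1.3333) + (2.8333)·(3.6667)) / 5 = 13.6667/5 = 2.7333
  s[X_1,X_3] = ((2.8333)·(-0.3333) + (-1.1667)·(1.6667) + (-4.1667)·(0.6667) + (-3.1667)·(2.6667) + (2.8333)·(-4.3333) + (2.8333)·(-0.3333)) / 5 = -27.3333/5 = -5.4667
  s[X_2,X_2] = ((-1.3333)·(-1.3333) + (2.6667)·(2.6667) + (-2.3333)·(-2.3333) + (-1.3333)·(-1.3333) + (-1.3333)·(-1.3333) + (3.6667)·(3.6667)) / 5 = 31.3333/5 = 6.2667
  s[X_2,X_3] = ((-1.3333)·(-0.3333) + (2.6667)·(1.6667) + (-2.3333)·(0.6667) + (-1.3333)·(2.6667) + (-1.3333)·(-4.3333) + (3.6667)·(-0.3333)) / 5 = 4.3333/5 = 0.8667
  s[X_3,X_3] = ((-0.3333)·(-0.3333) + (1.6667)·(1.6667) + (0.6667)·(0.6667) + (2.6667)·(2.6667) + (-4.3333)·(-4.3333) + (-0.3333)·(-0.3333)) / 5 = 29.3333/5 = 5.8667
  Sample standard deviations s_i = √(s[i,i]):
  s(X_1) = √(10.5667) = 3.2506
  s(X_2) = √(6.2667) = 2.5033
  s(X_3) = √(5.8667) = 2.4221

Step 3 — r_{ij} = s_{ij} / (s_i · s_j):
  r[X_1,X_1] = 1 (diagonal).
  r[X_1,X_2] = 2.7333 / (3.2506 · 2.5033) = 2.7333 / 8.1374 = 0.3359
  r[X_1,X_3] = -5.4667 / (3.2506 · 2.4221) = -5.4667 / 7.8734 = -0.6943
  r[X_2,X_2] = 1 (diagonal).
  r[X_2,X_3] = 0.8667 / (2.5033 · 2.4221) = 0.8667 / 6.0634 = 0.1429
  r[X_3,X_3] = 1 (diagonal).

R is symmetric with unit diagonal. Assembling:

R = [[1, 0.3359, -0.6943],
 [0.3359, 1, 0.1429],
 [-0.6943, 0.1429, 1]]


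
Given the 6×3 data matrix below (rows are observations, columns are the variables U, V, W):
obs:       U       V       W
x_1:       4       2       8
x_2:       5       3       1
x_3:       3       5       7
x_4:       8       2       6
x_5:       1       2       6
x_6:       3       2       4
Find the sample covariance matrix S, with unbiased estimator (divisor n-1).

Step 1 — column means:
  mean(U) = (4 + 5 + 3 + 8 + 1 + 3) / 6 = 24/6 = 4
  mean(V) = (2 + 3 + 5 + 2 + 2 + 2) / 6 = 16/6 = 2.6667
  mean(W) = (8 + 1 + 7 + 6 + 6 + 4) / 6 = 32/6 = 5.3333

Step 2 — sample covariance S[i,j] = (1/(n-1)) · Σ_k (x_{k,i} - mean_i) · (x_{k,j} - mean_j), with n-1 = 5.
  S[U,U] = ((0)·(0) + (1)·(1) + (-1)·(-1) + (4)·(4) + (-3)·(-3) + (-1)·(-1)) / 5 = 28/5 = 5.6
  S[U,V] = ((0)·(-0.6667) + (1)·(0.3333) + (-1)·(2.3333) + (4)·(-0.6667) + (-3)·(-0.6667) + (-1)·(-0.6667)) / 5 = -2/5 = -0.4
  S[U,W] = ((0)·(2.6667) + (1)·(-4.3333) + (-1)·(1.6667) + (4)·(0.6667) + (-3)·(0.6667) + (-1)·(-1.3333)) / 5 = -4/5 = -0.8
  S[V,V] = ((-0.6667)·(-0.6667) + (0.3333)·(0.3333) + (2.3333)·(2.3333) + (-0.6667)·(-0.6667) + (-0.6667)·(-0.6667) + (-0.6667)·(-0.6667)) / 5 = 7.3333/5 = 1.4667
  S[V,W] = ((-0.6667)·(2.6667) + (0.3333)·(-4.3333) + (2.3333)·(1.6667) + (-0.6667)·(0.6667) + (-0.6667)·(0.6667) + (-0.6667)·(-1.3333)) / 5 = 0.6667/5 = 0.1333
  S[W,W] = ((2.6667)·(2.6667) + (-4.3333)·(-4.3333) + (1.6667)·(1.6667) + (0.6667)·(0.6667) + (0.6667)·(0.6667) + (-1.3333)·(-1.3333)) / 5 = 31.3333/5 = 6.2667

S is symmetric (S[j,i] = S[i,j]). Assembling:

S = [[5.6, -0.4, -0.8],
 [-0.4, 1.4667, 0.1333],
 [-0.8, 0.1333, 6.2667]]


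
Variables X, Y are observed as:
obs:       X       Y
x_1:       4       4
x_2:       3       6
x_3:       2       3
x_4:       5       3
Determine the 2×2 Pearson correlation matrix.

Step 1 — column means:
  mean(X) = (4 + 3 + 2 + 5) / 4 = 14/4 = 3.5
  mean(Y) = (4 + 6 + 3 + 3) / 4 = 16/4 = 4

Step 2 — sample variances and covariances s[i,j] = (1/(n-1)) · Σ_k (x_{k,i} - mean_i) · (x_{k,j} - mean_j), with n-1 = 3:
  s[X,X] = ((0.5)·(0.5) + (-0.5)·(-0.5) + (-1.5)·(-1.5) + (1.5)·(1.5)) / 3 = 5/3 = 1.6667
  s[X,Y] = ((0.5)·(0) + (-0.5)·(2) + (-1.5)·(-1) + (1.5)·(-1)) / 3 = -1/3 = -0.3333
  s[Y,Y] = ((0)·(0) + (2)·(2) + (-1)·(-1) + (-1)·(-1)) / 3 = 6/3 = 2
  Sample standard deviations s_i = √(s[i,i]):
  s(X) = √(1.6667) = 1.291
  s(Y) = √(2) = 1.4142

Step 3 — r_{ij} = s_{ij} / (s_i · s_j):
  r[X,X] = 1 (diagonal).
  r[X,Y] = -0.3333 / (1.291 · 1.4142) = -0.3333 / 1.8257 = -0.1826
  r[Y,Y] = 1 (diagonal).

R is symmetric with unit diagonal. Assembling:

R = [[1, -0.1826],
 [-0.1826, 1]]


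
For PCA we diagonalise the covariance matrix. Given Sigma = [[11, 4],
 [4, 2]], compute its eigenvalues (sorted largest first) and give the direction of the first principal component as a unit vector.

Step 1 — characteristic polynomial of 2×2 Sigma:
  det(Sigma - λI) = λ² - trace · λ + det = 0.
  trace = 11 + 2 = 13, det = 11·2 - (4)² = 6.
Step 2 — discriminant:
  Δ = trace² - 4·det = 169 - 24 = 145.
Step 3 — eigenvalues:
  λ = (trace ± √Δ)/2 = (13 ± 12.0416)/2,
  λ_1 = 12.5208,  λ_2 = 0.4792.

Step 4 — unit eigenvector for λ_1: solve (Sigma - λ_1 I)v = 0. First row:
  (11 - 12.5208)·v_x + (4)·v_y = 0, i.e. (-1.5208)·v_x + (4)·v_y = 0,
  so v ∝ (b, λ_1 - a) = (4, 1.5208) = u.
  ||u|| = √((4)² + (1.5208)²) = √(18.3128) ≈ 4.2793,
  v_1 = u/||u|| ≈ (0.9347, 0.3554) (||v_1|| = 1).

λ_1 = 12.5208,  λ_2 = 0.4792;  v_1 ≈ (0.9347, 0.3554)


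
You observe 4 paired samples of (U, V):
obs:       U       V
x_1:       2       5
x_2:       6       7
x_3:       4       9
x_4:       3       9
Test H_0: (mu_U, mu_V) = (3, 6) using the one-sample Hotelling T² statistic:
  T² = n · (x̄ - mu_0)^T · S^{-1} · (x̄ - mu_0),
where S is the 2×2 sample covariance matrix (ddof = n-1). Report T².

Step 1 — sample mean vector:
  mean(U) = (2 + 6 + 4 + 3) / 4 = 15/4 = 3.75
  mean(V) = (5 + 7 + 9 + 9) / 4 = 30/4 = 7.5
  x̄ = (3.75, 7.5),  deviation x̄ - mu_0 = (3.75, 7.5) - (3, 6) = (0.75, 1.5).

Step 2 — sample covariance matrix, S[i,j] = (1/(n-1)) · Σ_k (x_{k,i} - mean_i) · (x_{k,j} - mean_j), divisor n-1 = 3:
  S[U,U] = ((-1.75)·(-1.75) + (2.25)·(2.25) + (0.25)·(0.25) + (-0.75)·(-0.75)) / 3 = 8.75/3 = 2.9167
  S[U,V] = ((-1.75)·(-2.5) + (2.25)·(-0.5) + (0.25)·(1.5) + (-0.75)·(1.5)) / 3 = 2.5/3 = 0.8333
  S[V,V] = ((-2.5)·(-2.5) + (-0.5)·(-0.5) + (1.5)·(1.5) + (1.5)·(1.5)) / 3 = 11/3 = 3.6667
  S = [[2.9167, 0.8333],
 [0.8333, 3.6667]].

Step 3 — invert S. det(S) = 2.9167·3.6667 - (0.8333)² = 10.
  S^{-1} = (1/det) · [[d, -b], [-b, a]] = [[0.3667, -0.0833],
 [-0.0833, 0.2917]].

Step 4 — quadratic form (x̄ - mu_0)^T · S^{-1} · (x̄ - mu_0):
  S^{-1} · (x̄ - mu_0) = (0.15, 0.375),
  (x̄ - mu_0)^T · [...] = (0.75)·(0.15) + (1.5)·(0.375) = 0.675.

Step 5 — scale by n: T² = 4 · 0.675 = 2.7.

T² ≈ 2.7


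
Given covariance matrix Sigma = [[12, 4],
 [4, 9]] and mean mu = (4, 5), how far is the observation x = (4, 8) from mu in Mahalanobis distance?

Step 1 — centre the observation: (x - mu) = (0, 3).

Step 2 — invert Sigma. det(Sigma) = 12·9 - (4)² = 92.
  Sigma^{-1} = (1/det) · [[d, -b], [-b, a]] = [[0.0978, -0.0435],
 [-0.0435, 0.1304]].

Step 3 — form the quadratic (x - mu)^T · Sigma^{-1} · (x - mu):
  Sigma^{-1} · (x - mu) = (-0.1304, 0.3913).
  (x - mu)^T · [Sigma^{-1} · (x - mu)] = (0)·(-0.1304) + (3)·(0.3913) = 1.1739.

Step 4 — take square root: d = √(1.1739) ≈ 1.0835.

d(x, mu) = √(1.1739) ≈ 1.0835


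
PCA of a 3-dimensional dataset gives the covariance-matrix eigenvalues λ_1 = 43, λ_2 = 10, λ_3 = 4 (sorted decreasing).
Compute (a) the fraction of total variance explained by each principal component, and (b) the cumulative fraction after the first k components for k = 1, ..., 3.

Step 1 — total variance = trace(Sigma) = Σ λ_i = 43 + 10 + 4 = 57.

Step 2 — fraction explained by component i = λ_i / Σ λ:
  PC1: 43/57 = 0.7544
  PC2: 10/57 = 0.1754
  PC3: 4/57 = 0.0702

Step 3 — cumulative fraction after k components = (λ_1 + ... + λ_k) / Σ λ:
  k = 1: 43/57 = 0.7544
  k = 2: (43 + 10)/57 = 53/57 = 0.9298
  k = 3: (43 + 10 + 4)/57 = 57/57 = 1

Summary (fraction, with percent):

explained: PC1 0.7544 (75.44%), PC2 0.1754 (17.54%), PC3 0.0702 (7.02%);  cumulative: 0.7544, 0.9298, 1


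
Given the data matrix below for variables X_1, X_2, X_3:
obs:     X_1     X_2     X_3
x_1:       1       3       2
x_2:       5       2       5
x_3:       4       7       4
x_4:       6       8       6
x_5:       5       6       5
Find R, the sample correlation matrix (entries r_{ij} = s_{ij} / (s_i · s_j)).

Step 1 — column means:
  mean(X_1) = (1 + 5 + 4 + 6 + 5) / 5 = 21/5 = 4.2
  mean(X_2) = (3 + 2 + 7 + 8 + 6) / 5 = 26/5 = 5.2
  mean(X_3) = (2 + 5 + 4 + 6 + 5) / 5 = 22/5 = 4.4

Step 2 — sample variances and covariances s[i,j] = (1/(n-1)) · Σ_k (x_{k,i} - mean_i) · (x_{k,j} - mean_j), with n-1 = 4:
  s[X_1,X_1] = ((-3.2)·(-3.2) + (0.8)·(0.8) + (-0.2)·(-0.2) + (1.8)·(1.8) + (0.8)·(0.8)) / 4 = 14.8/4 = 3.7
  s[X_1,X_2] = ((-3.2)·(-2.2) + (0.8)·(-3.2) + (-0.2)·(1.8) + (1.8)·(2.8) + (0.8)·(0.8)) / 4 = 9.8/4 = 2.45
  s[X_1,X_3] = ((-3.2)·(-2.4) + (0.8)·(0.6) + (-0.2)·(-0.4) + (1.8)·(1.6) + (0.8)·(0.6)) / 4 = 11.6/4 = 2.9
  s[X_2,X_2] = ((-2.2)·(-2.2) + (-3.2)·(-3.2) + (1.8)·(1.8) + (2.8)·(2.8) + (0.8)·(0.8)) / 4 = 26.8/4 = 6.7
  s[X_2,X_3] = ((-2.2)·(-2.4) + (-3.2)·(0.6) + (1.8)·(-0.4) + (2.8)·(1.6) + (0.8)·(0.6)) / 4 = 7.6/4 = 1.9
  s[X_3,X_3] = ((-2.4)·(-2.4) + (0.6)·(0.6) + (-0.4)·(-0.4) + (1.6)·(1.6) + (0.6)·(0.6)) / 4 = 9.2/4 = 2.3
  Sample standard deviations s_i = √(s[i,i]):
  s(X_1) = √(3.7) = 1.9235
  s(X_2) = √(6.7) = 2.5884
  s(X_3) = √(2.3) = 1.5166

Step 3 — r_{ij} = s_{ij} / (s_i · s_j):
  r[X_1,X_1] = 1 (diagonal).
  r[X_1,X_2] = 2.45 / (1.9235 · 2.5884) = 2.45 / 4.979 = 0.4921
  r[X_1,X_3] = 2.9 / (1.9235 · 1.5166) = 2.9 / 2.9172 = 0.9941
  r[X_2,X_2] = 1 (diagonal).
  r[X_2,X_3] = 1.9 / (2.5884 · 1.5166) = 1.9 / 3.9256 = 0.484
  r[X_3,X_3] = 1 (diagonal).

R is symmetric with unit diagonal. Assembling:

R = [[1, 0.4921, 0.9941],
 [0.4921, 1, 0.484],
 [0.9941, 0.484, 1]]


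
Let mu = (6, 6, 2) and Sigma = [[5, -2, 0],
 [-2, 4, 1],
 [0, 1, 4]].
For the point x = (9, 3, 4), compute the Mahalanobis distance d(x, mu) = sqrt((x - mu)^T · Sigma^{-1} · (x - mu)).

Step 1 — centre the observation: (x - mu) = (3, -3, 2).

Step 2 — invert Sigma (cofactor / det for 3×3, or solve directly):
  Sigma^{-1} = [[0.2542, 0.1356, -0.0339],
 [0.1356, 0.339, -0.0847],
 [-0.0339, -0.0847, 0.2712]].

Step 3 — form the quadratic (x - mu)^T · Sigma^{-1} · (x - mu):
  Sigma^{-1} · (x - mu) = (0.2881, -0.7797, 0.6949).
  (x - mu)^T · [Sigma^{-1} · (x - mu)] = (3)·(0.2881) + (-3)·(-0.7797) + (2)·(0.6949) = 4.5932.

Step 4 — take square root: d = √(4.5932) ≈ 2.1432.

d(x, mu) = √(4.5932) ≈ 2.1432


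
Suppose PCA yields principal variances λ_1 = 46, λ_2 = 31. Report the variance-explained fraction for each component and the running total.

Step 1 — total variance = trace(Sigma) = Σ λ_i = 46 + 31 = 77.

Step 2 — fraction explained by component i = λ_i / Σ λ:
  PC1: 46/77 = 0.5974
  PC2: 31/77 = 0.4026

Step 3 — cumulative fraction after k components = (λ_1 + ... + λ_k) / Σ λ:
  k = 1: 46/77 = 0.5974
  k = 2: (46 + 31)/77 = 77/77 = 1

Summary (fraction, with percent):

explained: PC1 0.5974 (59.74%), PC2 0.4026 (40.26%);  cumulative: 0.5974, 1


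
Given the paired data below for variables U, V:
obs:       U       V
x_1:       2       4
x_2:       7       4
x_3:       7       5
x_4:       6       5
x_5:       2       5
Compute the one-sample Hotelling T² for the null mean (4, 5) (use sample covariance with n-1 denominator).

Step 1 — sample mean vector:
  mean(U) = (2 + 7 + 7 + 6 + 2) / 5 = 24/5 = 4.8
  mean(V) = (4 + 4 + 5 + 5 + 5) / 5 = 23/5 = 4.6
  x̄ = (4.8, 4.6),  deviation x̄ - mu_0 = (4.8, 4.6) - (4, 5) = (0.8, -0.4).

Step 2 — sample covariance matrix, S[i,j] = (1/(n-1)) · Σ_k (x_{k,i} - mean_i) · (x_{k,j} - mean_j), divisor n-1 = 4:
  S[U,U] = ((-2.8)·(-2.8) + (2.2)·(2.2) + (2.2)·(2.2) + (1.2)·(1.2) + (-2.8)·(-2.8)) / 4 = 26.8/4 = 6.7
  S[U,V] = ((-2.8)·(-0.6) + (2.2)·(-0.6) + (2.2)·(0.4) + (1.2)·(0.4) + (-2.8)·(0.4)) / 4 = 0.6/4 = 0.15
  S[V,V] = ((-0.6)·(-0.6) + (-0.6)·(-0.6) + (0.4)·(0.4) + (0.4)·(0.4) + (0.4)·(0.4)) / 4 = 1.2/4 = 0.3
  S = [[6.7, 0.15],
 [0.15, 0.3]].

Step 3 — invert S. det(S) = 6.7·0.3 - (0.15)² = 1.9875.
  S^{-1} = (1/det) · [[d, -b], [-b, a]] = [[0.1509, -0.0755],
 [-0.0755, 3.3711]].

Step 4 — quadratic form (x̄ - mu_0)^T · S^{-1} · (x̄ - mu_0):
  S^{-1} · (x̄ - mu_0) = (0.1509, -1.4088),
  (x̄ - mu_0)^T · [...] = (0.8)·(0.1509) + (-0.4)·(-1.4088) = 0.6843.

Step 5 — scale by n: T² = 5 · 0.6843 = 3.4214.

T² ≈ 3.4214


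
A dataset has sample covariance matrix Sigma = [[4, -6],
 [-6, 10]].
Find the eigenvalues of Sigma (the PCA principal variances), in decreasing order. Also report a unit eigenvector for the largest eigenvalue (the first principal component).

Step 1 — characteristic polynomial of 2×2 Sigma:
  det(Sigma - λI) = λ² - trace · λ + det = 0.
  trace = 4 + 10 = 14, det = 4·10 - (-6)² = 4.
Step 2 — discriminant:
  Δ = trace² - 4·det = 196 - 16 = 180.
Step 3 — eigenvalues:
  λ = (trace ± √Δ)/2 = (14 ± 13.4164)/2,
  λ_1 = 13.7082,  λ_2 = 0.2918.

Step 4 — unit eigenvector for λ_1: solve (Sigma - λ_1 I)v = 0. First row:
  (4 - 13.7082)·v_x + (-6)·v_y = 0, i.e. (-9.7082)·v_x + (-6)·v_y = 0,
  so v ∝ (b, λ_1 - a) = (-6, 9.7082); multiply by -1 so the first entry is positive: u = (6, -9.7082).
  ||u|| = √((6)² + (-9.7082)²) = √(130.2492) ≈ 11.4127,
  v_1 = u/||u|| ≈ (0.5257, -0.8507) (||v_1|| = 1).

λ_1 = 13.7082,  λ_2 = 0.2918;  v_1 ≈ (0.5257, -0.8507)


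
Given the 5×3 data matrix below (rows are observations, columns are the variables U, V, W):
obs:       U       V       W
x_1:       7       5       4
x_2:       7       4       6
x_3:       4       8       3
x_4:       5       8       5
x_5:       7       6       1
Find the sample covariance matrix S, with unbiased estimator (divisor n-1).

Step 1 — column means:
  mean(U) = (7 + 7 + 4 + 5 + 7) / 5 = 30/5 = 6
  mean(V) = (5 + 4 + 8 + 8 + 6) / 5 = 31/5 = 6.2
  mean(W) = (4 + 6 + 3 + 5 + 1) / 5 = 19/5 = 3.8

Step 2 — sample covariance S[i,j] = (1/(n-1)) · Σ_k (x_{k,i} - mean_i) · (x_{k,j} - mean_j), with n-1 = 4.
  S[U,U] = ((1)·(1) + (1)·(1) + (-2)·(-2) + (-1)·(-1) + (1)·(1)) / 4 = 8/4 = 2
  S[U,V] = ((1)·(-1.2) + (1)·(-2.2) + (-2)·(1.8) + (-1)·(1.8) + (1)·(-0.2)) / 4 = -9/4 = -2.25
  S[U,W] = ((1)·(0.2) + (1)·(2.2) + (-2)·(-0.8) + (-1)·(1.2) + (1)·(-2.8)) / 4 = 0/4 = 0
  S[V,V] = ((-1.2)·(-1.2) + (-2.2)·(-2.2) + (1.8)·(1.8) + (1.8)·(1.8) + (-0.2)·(-0.2)) / 4 = 12.8/4 = 3.2
  S[V,W] = ((-1.2)·(0.2) + (-2.2)·(2.2) + (1.8)·(-0.8) + (1.8)·(1.2) + (-0.2)·(-2.8)) / 4 = -3.8/4 = -0.95
  S[W,W] = ((0.2)·(0.2) + (2.2)·(2.2) + (-0.8)·(-0.8) + (1.2)·(1.2) + (-2.8)·(-2.8)) / 4 = 14.8/4 = 3.7

S is symmetric (S[j,i] = S[i,j]). Assembling:

S = [[2, -2.25, 0],
 [-2.25, 3.2, -0.95],
 [0, -0.95, 3.7]]


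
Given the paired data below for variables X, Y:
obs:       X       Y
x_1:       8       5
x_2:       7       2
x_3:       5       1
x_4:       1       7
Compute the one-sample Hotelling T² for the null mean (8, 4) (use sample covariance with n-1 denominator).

Step 1 — sample mean vector:
  mean(X) = (8 + 7 + 5 + 1) / 4 = 21/4 = 5.25
  mean(Y) = (5 + 2 + 1 + 7) / 4 = 15/4 = 3.75
  x̄ = (5.25, 3.75),  deviation x̄ - mu_0 = (5.25, 3.75) - (8, 4) = (-2.75, -0.25).

Step 2 — sample covariance matrix, S[i,j] = (1/(n-1)) · Σ_k (x_{k,i} - mean_i) · (x_{k,j} - mean_j), divisor n-1 = 3:
  S[X,X] = ((2.75)·(2.75) + (1.75)·(1.75) + (-0.25)·(-0.25) + (-4.25)·(-4.25)) / 3 = 28.75/3 = 9.5833
  S[X,Y] = ((2.75)·(1.25) + (1.75)·(-1.75) + (-0.25)·(-2.75) + (-4.25)·(3.25)) / 3 = -12.75/3 = -4.25
  S[Y,Y] = ((1.25)·(1.25) + (-1.75)·(-1.75) + (-2.75)·(-2.75) + (3.25)·(3.25)) / 3 = 22.75/3 = 7.5833
  S = [[9.5833, -4.25],
 [-4.25, 7.5833]].

Step 3 — invert S. det(S) = 9.5833·7.5833 - (-4.25)² = 54.6111.
  S^{-1} = (1/det) · [[d, -b], [-b, a]] = [[0.1389, 0.0778],
 [0.0778, 0.1755]].

Step 4 — quadratic form (x̄ - mu_0)^T · S^{-1} · (x̄ - mu_0):
  S^{-1} · (x̄ - mu_0) = (-0.4013, -0.2579),
  (x̄ - mu_0)^T · [...] = (-2.75)·(-0.4013) + (-0.25)·(-0.2579) = 1.1681.

Step 5 — scale by n: T² = 4 · 1.1681 = 4.6724.

T² ≈ 4.6724


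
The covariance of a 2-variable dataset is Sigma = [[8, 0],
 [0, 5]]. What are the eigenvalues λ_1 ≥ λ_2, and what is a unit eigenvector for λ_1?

Step 1 — characteristic polynomial of 2×2 Sigma:
  det(Sigma - λI) = λ² - trace · λ + det = 0.
  trace = 8 + 5 = 13, det = 8·5 - (0)² = 40.
Step 2 — discriminant:
  Δ = trace² - 4·det = 169 - 160 = 9.
Step 3 — eigenvalues:
  λ = (trace ± √Δ)/2 = (13 ± 3)/2,
  λ_1 = 8,  λ_2 = 5.

Step 4 — unit eigenvector for λ_1: Sigma is diagonal, so its eigenvectors are the coordinate axes. λ_1 = 8 is the diagonal entry on the first coordinate axis, hence
  v_1 = (1, 0) (||v_1|| = 1).

λ_1 = 8,  λ_2 = 5;  v_1 ≈ (1, 0)


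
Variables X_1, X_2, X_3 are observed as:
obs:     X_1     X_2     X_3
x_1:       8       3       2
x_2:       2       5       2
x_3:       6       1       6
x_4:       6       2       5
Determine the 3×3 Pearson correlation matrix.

Step 1 — column means:
  mean(X_1) = (8 + 2 + 6 + 6) / 4 = 22/4 = 5.5
  mean(X_2) = (3 + 5 + 1 + 2) / 4 = 11/4 = 2.75
  mean(X_3) = (2 + 2 + 6 + 5) / 4 = 15/4 = 3.75

Step 2 — sample variances and covariances s[i,j] = (1/(n-1)) · Σ_k (x_{k,i} - mean_i) · (x_{k,j} - mean_j), with n-1 = 3:
  s[X_1,X_1] = ((2.5)·(2.5) + (-3.5)·(-3.5) + (0.5)·(0.5) + (0.5)·(0.5)) / 3 = 19/3 = 6.3333
  s[X_1,X_2] = ((2.5)·(0.25) + (-3.5)·(2.25) + (0.5)·(-1.75) + (0.5)·(-0.75)) / 3 = -8.5/3 = -2.8333
  s[X_1,X_3] = ((2.5)·(-1.75) + (-3.5)·(-1.75) + (0.5)·(2.25) + (0.5)·(1.25)) / 3 = 3.5/3 = 1.1667
  s[X_2,X_2] = ((0.25)·(0.25) + (2.25)·(2.25) + (-1.75)·(-1.75) + (-0.75)·(-0.75)) / 3 = 8.75/3 = 2.9167
  s[X_2,X_3] = ((0.25)·(-1.75) + (2.25)·(-1.75) + (-1.75)·(2.25) + (-0.75)·(1.25)) / 3 = -9.25/3 = -3.0833
  s[X_3,X_3] = ((-1.75)·(-1.75) + (-1.75)·(-1.75) + (2.25)·(2.25) + (1.25)·(1.25)) / 3 = 12.75/3 = 4.25
  Sample standard deviations s_i = √(s[i,i]):
  s(X_1) = √(6.3333) = 2.5166
  s(X_2) = √(2.9167) = 1.7078
  s(X_3) = √(4.25) = 2.0616

Step 3 — r_{ij} = s_{ij} / (s_i · s_j):
  r[X_1,X_1] = 1 (diagonal).
  r[X_1,X_2] = -2.8333 / (2.5166 · 1.7078) = -2.8333 / 4.2979 = -0.6592
  r[X_1,X_3] = 1.1667 / (2.5166 · 2.0616) = 1.1667 / 5.1881 = 0.2249
  r[X_2,X_2] = 1 (diagonal).
  r[X_2,X_3] = -3.0833 / (1.7078 · 2.0616) = -3.0833 / 3.5208 = -0.8758
  r[X_3,X_3] = 1 (diagonal).

R is symmetric with unit diagonal. Assembling:

R = [[1, -0.6592, 0.2249],
 [-0.6592, 1, -0.8758],
 [0.2249, -0.8758, 1]]


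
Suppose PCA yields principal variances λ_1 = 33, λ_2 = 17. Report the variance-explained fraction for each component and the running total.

Step 1 — total variance = trace(Sigma) = Σ λ_i = 33 + 17 = 50.

Step 2 — fraction explained by component i = λ_i / Σ λ:
  PC1: 33/50 = 0.66
  PC2: 17/50 = 0.34

Step 3 — cumulative fraction after k components = (λ_1 + ... + λ_k) / Σ λ:
  k = 1: 33/50 = 0.66
  k = 2: (33 + 17)/50 = 50/50 = 1

Summary (fraction, with percent):

explained: PC1 0.66 (66%), PC2 0.34 (34%);  cumulative: 0.66, 1


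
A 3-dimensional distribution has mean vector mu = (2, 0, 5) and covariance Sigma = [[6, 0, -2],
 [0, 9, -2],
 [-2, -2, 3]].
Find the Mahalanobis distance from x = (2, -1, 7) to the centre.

Step 1 — centre the observation: (x - mu) = (0, -1, 2).

Step 2 — invert Sigma (cofactor / det for 3×3, or solve directly):
  Sigma^{-1} = [[0.2255, 0.0392, 0.1765],
 [0.0392, 0.1373, 0.1176],
 [0.1765, 0.1176, 0.5294]].

Step 3 — form the quadratic (x - mu)^T · Sigma^{-1} · (x - mu):
  Sigma^{-1} · (x - mu) = (0.3137, 0.098, 0.9412).
  (x - mu)^T · [Sigma^{-1} · (x - mu)] = (0)·(0.3137) + (-1)·(0.098) + (2)·(0.9412) = 1.7843.

Step 4 — take square root: d = √(1.7843) ≈ 1.3358.

d(x, mu) = √(1.7843) ≈ 1.3358


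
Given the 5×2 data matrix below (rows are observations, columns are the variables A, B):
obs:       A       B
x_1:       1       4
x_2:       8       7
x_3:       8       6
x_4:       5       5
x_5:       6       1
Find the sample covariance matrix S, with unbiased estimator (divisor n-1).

Step 1 — column means:
  mean(A) = (1 + 8 + 8 + 5 + 6) / 5 = 28/5 = 5.6
  mean(B) = (4 + 7 + 6 + 5 + 1) / 5 = 23/5 = 4.6

Step 2 — sample covariance S[i,j] = (1/(n-1)) · Σ_k (x_{k,i} - mean_i) · (x_{k,j} - mean_j), with n-1 = 4.
  S[A,A] = ((-4.6)·(-4.6) + (2.4)·(2.4) + (2.4)·(2.4) + (-0.6)·(-0.6) + (0.4)·(0.4)) / 4 = 33.2/4 = 8.3
  S[A,B] = ((-4.6)·(-0.6) + (2.4)·(2.4) + (2.4)·(1.4) + (-0.6)·(0.4) + (0.4)·(-3.6)) / 4 = 10.2/4 = 2.55
  S[B,B] = ((-0.6)·(-0.6) + (2.4)·(2.4) + (1.4)·(1.4) + (0.4)·(0.4) + (-3.6)·(-3.6)) / 4 = 21.2/4 = 5.3

S is symmetric (S[j,i] = S[i,j]). Assembling:

S = [[8.3, 2.55],
 [2.55, 5.3]]


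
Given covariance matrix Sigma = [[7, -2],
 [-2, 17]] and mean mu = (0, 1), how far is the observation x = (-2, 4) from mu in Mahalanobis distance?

Step 1 — centre the observation: (x - mu) = (-2, 3).

Step 2 — invert Sigma. det(Sigma) = 7·17 - (-2)² = 115.
  Sigma^{-1} = (1/det) · [[d, -b], [-b, a]] = [[0.1478, 0.0174],
 [0.0174, 0.0609]].

Step 3 — form the quadratic (x - mu)^T · Sigma^{-1} · (x - mu):
  Sigma^{-1} · (x - mu) = (-0.2435, 0.1478).
  (x - mu)^T · [Sigma^{-1} · (x - mu)] = (-2)·(-0.2435) + (3)·(0.1478) = 0.9304.

Step 4 — take square root: d = √(0.9304) ≈ 0.9646.

d(x, mu) = √(0.9304) ≈ 0.9646


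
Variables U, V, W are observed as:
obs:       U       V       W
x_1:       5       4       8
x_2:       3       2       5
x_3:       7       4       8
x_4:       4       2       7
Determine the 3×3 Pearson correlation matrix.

Step 1 — column means:
  mean(U) = (5 + 3 + 7 + 4) / 4 = 19/4 = 4.75
  mean(V) = (4 + 2 + 4 + 2) / 4 = 12/4 = 3
  mean(W) = (8 + 5 + 8 + 7) / 4 = 28/4 = 7

Step 2 — sample variances and covariances s[i,j] = (1/(n-1)) · Σ_k (x_{k,i} - mean_i) · (x_{k,j} - mean_j), with n-1 = 3:
  s[U,U] = ((0.25)·(0.25) + (-1.75)·(-1.75) + (2.25)·(2.25) + (-0.75)·(-0.75)) / 3 = 8.75/3 = 2.9167
  s[U,V] = ((0.25)·(1) + (-1.75)·(-1) + (2.25)·(1) + (-0.75)·(-1)) / 3 = 5/3 = 1.6667
  s[U,W] = ((0.25)·(1) + (-1.75)·(-2) + (2.25)·(1) + (-0.75)·(0)) / 3 = 6/3 = 2
  s[V,V] = ((1)·(1) + (-1)·(-1) + (1)·(1) + (-1)·(-1)) / 3 = 4/3 = 1.3333
  s[V,W] = ((1)·(1) + (-1)·(-2) + (1)·(1) + (-1)·(0)) / 3 = 4/3 = 1.3333
  s[W,W] = ((1)·(1) + (-2)·(-2) + (1)·(1) + (0)·(0)) / 3 = 6/3 = 2
  Sample standard deviations s_i = √(s[i,i]):
  s(U) = √(2.9167) = 1.7078
  s(V) = √(1.3333) = 1.1547
  s(W) = √(2) = 1.4142

Step 3 — r_{ij} = s_{ij} / (s_i · s_j):
  r[U,U] = 1 (diagonal).
  r[U,V] = 1.6667 / (1.7078 · 1.1547) = 1.6667 / 1.972 = 0.8452
  r[U,W] = 2 / (1.7078 · 1.4142) = 2 / 2.4152 = 0.8281
  r[V,V] = 1 (diagonal).
  r[V,W] = 1.3333 / (1.1547 · 1.4142) = 1.3333 / 1.633 = 0.8165
  r[W,W] = 1 (diagonal).

R is symmetric with unit diagonal. Assembling:

R = [[1, 0.8452, 0.8281],
 [0.8452, 1, 0.8165],
 [0.8281, 0.8165, 1]]


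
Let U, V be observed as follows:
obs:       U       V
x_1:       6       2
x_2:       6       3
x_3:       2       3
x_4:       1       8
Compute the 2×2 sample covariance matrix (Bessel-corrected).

Step 1 — column means:
  mean(U) = (6 + 6 + 2 + 1) / 4 = 15/4 = 3.75
  mean(V) = (2 + 3 + 3 + 8) / 4 = 16/4 = 4

Step 2 — sample covariance S[i,j] = (1/(n-1)) · Σ_k (x_{k,i} - mean_i) · (x_{k,j} - mean_j), with n-1 = 3.
  S[U,U] = ((2.25)·(2.25) + (2.25)·(2.25) + (-1.75)·(-1.75) + (-2.75)·(-2.75)) / 3 = 20.75/3 = 6.9167
  S[U,V] = ((2.25)·(-2) + (2.25)·(-1) + (-1.75)·(-1) + (-2.75)·(4)) / 3 = -16/3 = -5.3333
  S[V,V] = ((-2)·(-2) + (-1)·(-1) + (-1)·(-1) + (4)·(4)) / 3 = 22/3 = 7.3333

S is symmetric (S[j,i] = S[i,j]). Assembling:

S = [[6.9167, -5.3333],
 [-5.3333, 7.3333]]


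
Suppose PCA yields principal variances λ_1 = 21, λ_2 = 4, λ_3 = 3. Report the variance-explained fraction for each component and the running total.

Step 1 — total variance = trace(Sigma) = Σ λ_i = 21 + 4 + 3 = 28.

Step 2 — fraction explained by component i = λ_i / Σ λ:
  PC1: 21/28 = 0.75
  PC2: 4/28 = 0.1429
  PC3: 3/28 = 0.1071

Step 3 — cumulative fraction after k components = (λ_1 + ... + λ_k) / Σ λ:
  k = 1: 21/28 = 0.75
  k = 2: (21 + 4)/28 = 25/28 = 0.8929
  k = 3: (21 + 4 + 3)/28 = 28/28 = 1

Summary (fraction, with percent):

explained: PC1 0.75 (75%), PC2 0.1429 (14.29%), PC3 0.1071 (10.71%);  cumulative: 0.75, 0.8929, 1


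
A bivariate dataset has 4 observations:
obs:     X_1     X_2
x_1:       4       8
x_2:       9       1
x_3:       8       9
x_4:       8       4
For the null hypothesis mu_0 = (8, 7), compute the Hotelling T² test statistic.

Step 1 — sample mean vector:
  mean(X_1) = (4 + 9 + 8 + 8) / 4 = 29/4 = 7.25
  mean(X_2) = (8 + 1 + 9 + 4) / 4 = 22/4 = 5.5
  x̄ = (7.25, 5.5),  deviation x̄ - mu_0 = (7.25, 5.5) - (8, 7) = (-0.75, -1.5).

Step 2 — sample covariance matrix, S[i,j] = (1/(n-1)) · Σ_k (x_{k,i} - mean_i) · (x_{k,j} - mean_j), divisor n-1 = 3:
  S[X_1,X_1] = ((-3.25)·(-3.25) + (1.75)·(1.75) + (0.75)·(0.75) + (0.75)·(0.75)) / 3 = 14.75/3 = 4.9167
  S[X_1,X_2] = ((-3.25)·(2.5) + (1.75)·(-4.5) + (0.75)·(3.5) + (0.75)·(-1.5)) / 3 = -14.5/3 = -4.8333
  S[X_2,X_2] = ((2.5)·(2.5) + (-4.5)·(-4.5) + (3.5)·(3.5) + (-1.5)·(-1.5)) / 3 = 41/3 = 13.6667
  S = [[4.9167, -4.8333],
 [-4.8333, 13.6667]].

Step 3 — invert S. det(S) = 4.9167·13.6667 - (-4.8333)² = 43.8333.
  S^{-1} = (1/det) · [[d, -b], [-b, a]] = [[0.3118, 0.1103],
 [0.1103, 0.1122]].

Step 4 — quadratic form (x̄ - mu_0)^T · S^{-1} · (x̄ - mu_0):
  S^{-1} · (x̄ - mu_0) = (-0.3992, -0.251),
  (x̄ - mu_0)^T · [...] = (-0.75)·(-0.3992) + (-1.5)·(-0.251) = 0.6759.

Step 5 — scale by n: T² = 4 · 0.6759 = 2.7034.

T² ≈ 2.7034


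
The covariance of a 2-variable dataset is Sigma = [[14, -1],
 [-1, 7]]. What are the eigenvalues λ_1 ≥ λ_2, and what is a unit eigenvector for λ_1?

Step 1 — characteristic polynomial of 2×2 Sigma:
  det(Sigma - λI) = λ² - trace · λ + det = 0.
  trace = 14 + 7 = 21, det = 14·7 - (-1)² = 97.
Step 2 — discriminant:
  Δ = trace² - 4·det = 441 - 388 = 53.
Step 3 — eigenvalues:
  λ = (trace ± √Δ)/2 = (21 ± 7.2801)/2,
  λ_1 = 14.1401,  λ_2 = 6.8599.

Step 4 — unit eigenvector for λ_1: solve (Sigma - λ_1 I)v = 0. First row:
  (14 - 14.1401)·v_x + (-1)·v_y = 0, i.e. (-0.1401)·v_x + (-1)·v_y = 0,
  so v ∝ (b, λ_1 - a) = (-1, 0.1401); multiply by -1 so the first entry is positive: u = (1, -0.1401).
  ||u|| = √((1)² + (-0.1401)²) = √(1.0196) ≈ 1.0098,
  v_1 = u/||u|| ≈ (0.9903, -0.1387) (||v_1|| = 1).

λ_1 = 14.1401,  λ_2 = 6.8599;  v_1 ≈ (0.9903, -0.1387)


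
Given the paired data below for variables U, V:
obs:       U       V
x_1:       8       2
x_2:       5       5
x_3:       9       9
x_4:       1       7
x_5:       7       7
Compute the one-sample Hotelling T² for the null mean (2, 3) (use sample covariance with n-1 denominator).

Step 1 — sample mean vector:
  mean(U) = (8 + 5 + 9 + 1 + 7) / 5 = 30/5 = 6
  mean(V) = (2 + 5 + 9 + 7 + 7) / 5 = 30/5 = 6
  x̄ = (6, 6),  deviation x̄ - mu_0 = (6, 6) - (2, 3) = (4, 3).

Step 2 — sample covariance matrix, S[i,j] = (1/(n-1)) · Σ_k (x_{k,i} - mean_i) · (x_{k,j} - mean_j), divisor n-1 = 4:
  S[U,U] = ((2)·(2) + (-1)·(-1) + (3)·(3) + (-5)·(-5) + (1)·(1)) / 4 = 40/4 = 10
  S[U,V] = ((2)·(-4) + (-1)·(-1) + (3)·(3) + (-5)·(1) + (1)·(1)) / 4 = -2/4 = -0.5
  S[V,V] = ((-4)·(-4) + (-1)·(-1) + (3)·(3) + (1)·(1) + (1)·(1)) / 4 = 28/4 = 7
  S = [[10, -0.5],
 [-0.5, 7]].

Step 3 — invert S. det(S) = 10·7 - (-0.5)² = 69.75.
  S^{-1} = (1/det) · [[d, -b], [-b, a]] = [[0.1004, 0.0072],
 [0.0072, 0.1434]].

Step 4 — quadratic form (x̄ - mu_0)^T · S^{-1} · (x̄ - mu_0):
  S^{-1} · (x̄ - mu_0) = (0.4229, 0.4588),
  (x̄ - mu_0)^T · [...] = (4)·(0.4229) + (3)·(0.4588) = 3.0681.

Step 5 — scale by n: T² = 5 · 3.0681 = 15.3405.

T² ≈ 15.3405


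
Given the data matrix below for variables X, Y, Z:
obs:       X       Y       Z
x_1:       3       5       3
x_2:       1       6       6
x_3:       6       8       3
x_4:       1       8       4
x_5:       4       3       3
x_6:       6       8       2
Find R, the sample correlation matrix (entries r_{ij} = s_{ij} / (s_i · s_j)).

Step 1 — column means:
  mean(X) = (3 + 1 + 6 + 1 + 4 + 6) / 6 = 21/6 = 3.5
  mean(Y) = (5 + 6 + 8 + 8 + 3 + 8) / 6 = 38/6 = 6.3333
  mean(Z) = (3 + 6 + 3 + 4 + 3 + 2) / 6 = 21/6 = 3.5

Step 2 — sample variances and covariances s[i,j] = (1/(n-1)) · Σ_k (x_{k,i} - mean_i) · (x_{k,j} - mean_j), with n-1 = 5:
  s[X,X] = ((-0.5)·(-0.5) + (-2.5)·(-2.5) + (2.5)·(2.5) + (-2.5)·(-2.5) + (0.5)·(0.5) + (2.5)·(2.5)) / 5 = 25.5/5 = 5.1
  s[X,Y] = ((-0.5)·(-1.3333) + (-2.5)·(-0.3333) + (2.5)·(1.6667) + (-2.5)·(1.6667) + (0.5)·(-3.3333) + (2.5)·(1.6667)) / 5 = 4/5 = 0.8
  s[X,Z] = ((-0.5)·(-0.5) + (-2.5)·(2.5) + (2.5)·(-0.5) + (-2.5)·(0.5) + (0.5)·(-0.5) + (2.5)·(-1.5)) / 5 = -12.5/5 = -2.5
  s[Y,Y] = ((-1.3333)·(-1.3333) + (-0.3333)·(-0.3333) + (1.6667)·(1.6667) + (1.6667)·(1.6667) + (-3.3333)·(-3.3333) + (1.6667)·(1.6667)) / 5 = 21.3333/5 = 4.2667
  s[Y,Z] = ((-1.3333)·(-0.5) + (-0.3333)·(2.5) + (1.6667)·(-0.5) + (1.6667)·(0.5) + (-3.3333)·(-0.5) + (1.6667)·(-1.5)) / 5 = -1/5 = -0.2
  s[Z,Z] = ((-0.5)·(-0.5) + (2.5)·(2.5) + (-0.5)·(-0.5) + (0.5)·(0.5) + (-0.5)·(-0.5) + (-1.5)·(-1.5)) / 5 = 9.5/5 = 1.9
  Sample standard deviations s_i = √(s[i,i]):
  s(X) = √(5.1) = 2.2583
  s(Y) = √(4.2667) = 2.0656
  s(Z) = √(1.9) = 1.3784

Step 3 — r_{ij} = s_{ij} / (s_i · s_j):
  r[X,X] = 1 (diagonal).
  r[X,Y] = 0.8 / (2.2583 · 2.0656) = 0.8 / 4.6648 = 0.1715
  r[X,Z] = -2.5 / (2.2583 · 1.3784) = -2.5 / 3.1129 = -0.8031
  r[Y,Y] = 1 (diagonal).
  r[Y,Z] = -0.2 / (2.0656 · 1.3784) = -0.2 / 2.8472 = -0.0702
  r[Z,Z] = 1 (diagonal).

R is symmetric with unit diagonal. Assembling:

R = [[1, 0.1715, -0.8031],
 [0.1715, 1, -0.0702],
 [-0.8031, -0.0702, 1]]
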